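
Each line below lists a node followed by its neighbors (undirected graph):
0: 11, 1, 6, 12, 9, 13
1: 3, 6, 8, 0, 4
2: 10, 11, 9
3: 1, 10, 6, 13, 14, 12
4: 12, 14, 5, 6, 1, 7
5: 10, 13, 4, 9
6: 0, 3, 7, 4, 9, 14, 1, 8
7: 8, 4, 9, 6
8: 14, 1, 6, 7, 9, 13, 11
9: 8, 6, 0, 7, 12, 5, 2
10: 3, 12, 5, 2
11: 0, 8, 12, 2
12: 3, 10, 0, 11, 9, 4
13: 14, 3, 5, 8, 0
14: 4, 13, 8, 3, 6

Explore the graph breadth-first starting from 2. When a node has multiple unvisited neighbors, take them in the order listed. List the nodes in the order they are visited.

Visit 2; enqueue 10, 11, 9 → queue [10, 11, 9]
Visit 10; enqueue 3, 12, 5 → queue [11, 9, 3, 12, 5]
Visit 11; enqueue 0, 8 → queue [9, 3, 12, 5, 0, 8]
Visit 9; enqueue 6, 7 → queue [3, 12, 5, 0, 8, 6, 7]
Visit 3; enqueue 1, 13, 14 → queue [12, 5, 0, 8, 6, 7, 1, 13, 14]
Visit 12; enqueue 4 → queue [5, 0, 8, 6, 7, 1, 13, 14, 4]
Visit 5 → queue [0, 8, 6, 7, 1, 13, 14, 4]
Visit 0 → queue [8, 6, 7, 1, 13, 14, 4]
Visit 8 → queue [6, 7, 1, 13, 14, 4]
Visit 6 → queue [7, 1, 13, 14, 4]
Visit 7 → queue [1, 13, 14, 4]
Visit 1 → queue [13, 14, 4]
Visit 13 → queue [14, 4]
Visit 14 → queue [4]
Visit 4 → queue []

2, 10, 11, 9, 3, 12, 5, 0, 8, 6, 7, 1, 13, 14, 4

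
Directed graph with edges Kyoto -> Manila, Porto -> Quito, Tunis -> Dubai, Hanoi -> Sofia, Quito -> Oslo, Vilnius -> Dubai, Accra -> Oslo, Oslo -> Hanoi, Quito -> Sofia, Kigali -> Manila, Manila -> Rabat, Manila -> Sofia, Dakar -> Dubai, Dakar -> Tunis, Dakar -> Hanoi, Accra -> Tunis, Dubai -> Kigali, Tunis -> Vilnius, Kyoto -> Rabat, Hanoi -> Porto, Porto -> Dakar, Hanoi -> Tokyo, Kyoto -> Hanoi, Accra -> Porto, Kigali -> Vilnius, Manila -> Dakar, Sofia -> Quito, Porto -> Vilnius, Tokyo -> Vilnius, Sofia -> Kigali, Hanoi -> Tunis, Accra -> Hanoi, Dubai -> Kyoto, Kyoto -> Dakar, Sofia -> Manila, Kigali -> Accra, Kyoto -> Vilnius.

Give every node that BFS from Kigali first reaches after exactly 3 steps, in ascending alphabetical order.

Level 0: Kigali
Level 1: Accra, Manila, Vilnius
Level 2: Dakar, Dubai, Hanoi, Oslo, Porto, Rabat, Sofia, Tunis
Level 3: Kyoto, Quito, Tokyo

Kyoto, Quito, Tokyo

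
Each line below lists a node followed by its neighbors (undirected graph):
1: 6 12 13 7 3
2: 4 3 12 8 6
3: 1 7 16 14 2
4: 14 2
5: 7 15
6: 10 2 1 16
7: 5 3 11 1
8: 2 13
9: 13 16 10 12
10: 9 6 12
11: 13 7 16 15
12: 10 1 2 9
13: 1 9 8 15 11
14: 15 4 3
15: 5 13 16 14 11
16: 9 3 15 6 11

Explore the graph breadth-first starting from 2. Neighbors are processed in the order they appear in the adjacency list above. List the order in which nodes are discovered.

Visit 2; enqueue 4, 3, 12, 8, 6 → queue [4, 3, 12, 8, 6]
Visit 4; enqueue 14 → queue [3, 12, 8, 6, 14]
Visit 3; enqueue 1, 7, 16 → queue [12, 8, 6, 14, 1, 7, 16]
Visit 12; enqueue 10, 9 → queue [8, 6, 14, 1, 7, 16, 10, 9]
Visit 8; enqueue 13 → queue [6, 14, 1, 7, 16, 10, 9, 13]
Visit 6 → queue [14, 1, 7, 16, 10, 9, 13]
Visit 14; enqueue 15 → queue [1, 7, 16, 10, 9, 13, 15]
Visit 1 → queue [7, 16, 10, 9, 13, 15]
Visit 7; enqueue 5, 11 → queue [16, 10, 9, 13, 15, 5, 11]
Visit 16 → queue [10, 9, 13, 15, 5, 11]
Visit 10 → queue [9, 13, 15, 5, 11]
Visit 9 → queue [13, 15, 5, 11]
Visit 13 → queue [15, 5, 11]
Visit 15 → queue [5, 11]
Visit 5 → queue [11]
Visit 11 → queue []

2, 4, 3, 12, 8, 6, 14, 1, 7, 16, 10, 9, 13, 15, 5, 11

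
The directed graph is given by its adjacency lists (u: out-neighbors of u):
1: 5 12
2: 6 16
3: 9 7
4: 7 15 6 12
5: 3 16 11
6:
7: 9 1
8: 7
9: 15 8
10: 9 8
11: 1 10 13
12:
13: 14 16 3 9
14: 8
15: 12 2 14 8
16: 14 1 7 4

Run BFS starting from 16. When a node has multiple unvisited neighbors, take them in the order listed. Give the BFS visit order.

Visit 16; enqueue 14, 1, 7, 4 → queue [14, 1, 7, 4]
Visit 14; enqueue 8 → queue [1, 7, 4, 8]
Visit 1; enqueue 5, 12 → queue [7, 4, 8, 5, 12]
Visit 7; enqueue 9 → queue [4, 8, 5, 12, 9]
Visit 4; enqueue 15, 6 → queue [8, 5, 12, 9, 15, 6]
Visit 8 → queue [5, 12, 9, 15, 6]
Visit 5; enqueue 3, 11 → queue [12, 9, 15, 6, 3, 11]
Visit 12 → queue [9, 15, 6, 3, 11]
Visit 9 → queue [15, 6, 3, 11]
Visit 15; enqueue 2 → queue [6, 3, 11, 2]
Visit 6 → queue [3, 11, 2]
Visit 3 → queue [11, 2]
Visit 11; enqueue 10, 13 → queue [2, 10, 13]
Visit 2 → queue [10, 13]
Visit 10 → queue [13]
Visit 13 → queue []

16 14 1 7 4 8 5 12 9 15 6 3 11 2 10 13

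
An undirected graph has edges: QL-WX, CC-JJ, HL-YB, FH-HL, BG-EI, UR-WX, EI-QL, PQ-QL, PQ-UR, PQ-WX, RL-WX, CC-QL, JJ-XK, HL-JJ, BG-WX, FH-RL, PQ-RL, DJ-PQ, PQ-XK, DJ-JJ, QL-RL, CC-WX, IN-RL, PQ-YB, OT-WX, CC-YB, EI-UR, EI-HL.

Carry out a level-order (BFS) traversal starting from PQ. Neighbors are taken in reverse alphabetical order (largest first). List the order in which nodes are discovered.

Visit PQ; enqueue YB, XK, WX, UR, RL, QL, DJ → queue [YB, XK, WX, UR, RL, QL, DJ]
Visit YB; enqueue HL, CC → queue [XK, WX, UR, RL, QL, DJ, HL, CC]
Visit XK; enqueue JJ → queue [WX, UR, RL, QL, DJ, HL, CC, JJ]
Visit WX; enqueue OT, BG → queue [UR, RL, QL, DJ, HL, CC, JJ, OT, BG]
Visit UR; enqueue EI → queue [RL, QL, DJ, HL, CC, JJ, OT, BG, EI]
Visit RL; enqueue IN, FH → queue [QL, DJ, HL, CC, JJ, OT, BG, EI, IN, FH]
Visit QL → queue [DJ, HL, CC, JJ, OT, BG, EI, IN, FH]
Visit DJ → queue [HL, CC, JJ, OT, BG, EI, IN, FH]
Visit HL → queue [CC, JJ, OT, BG, EI, IN, FH]
Visit CC → queue [JJ, OT, BG, EI, IN, FH]
Visit JJ → queue [OT, BG, EI, IN, FH]
Visit OT → queue [BG, EI, IN, FH]
Visit BG → queue [EI, IN, FH]
Visit EI → queue [IN, FH]
Visit IN → queue [FH]
Visit FH → queue []

PQ, YB, XK, WX, UR, RL, QL, DJ, HL, CC, JJ, OT, BG, EI, IN, FH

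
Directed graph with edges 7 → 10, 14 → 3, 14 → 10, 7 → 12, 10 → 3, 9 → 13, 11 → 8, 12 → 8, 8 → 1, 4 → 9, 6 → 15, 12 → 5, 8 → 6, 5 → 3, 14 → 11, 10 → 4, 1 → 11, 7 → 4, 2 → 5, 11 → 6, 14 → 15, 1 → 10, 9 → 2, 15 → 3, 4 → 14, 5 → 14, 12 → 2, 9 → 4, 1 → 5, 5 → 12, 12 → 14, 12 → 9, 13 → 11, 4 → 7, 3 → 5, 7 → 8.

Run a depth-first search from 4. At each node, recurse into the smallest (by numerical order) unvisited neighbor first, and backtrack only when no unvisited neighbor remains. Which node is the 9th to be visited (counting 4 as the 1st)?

9

Visit 4
4 → 7
7 → 8
8 → 1
1 → 5
5 → 3
5 → 12
12 → 2
12 → 9
9 → 13
13 → 11
11 → 6
6 → 15
12 → 14
14 → 10

Visit order: 4, 7, 8, 1, 5, 3, 12, 2, 9, 13, 11, 6, 15, 14, 10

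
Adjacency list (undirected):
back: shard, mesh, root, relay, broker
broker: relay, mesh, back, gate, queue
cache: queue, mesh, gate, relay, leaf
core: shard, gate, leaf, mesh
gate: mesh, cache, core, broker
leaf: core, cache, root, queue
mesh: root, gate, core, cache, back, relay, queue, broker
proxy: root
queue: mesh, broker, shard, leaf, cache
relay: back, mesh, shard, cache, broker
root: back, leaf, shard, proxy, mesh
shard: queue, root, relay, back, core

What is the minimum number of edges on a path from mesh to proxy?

Level 0: mesh
Level 1: back, broker, cache, core, gate, queue, relay, root
Level 2: leaf, proxy, shard
proxy first appears at level 2.

2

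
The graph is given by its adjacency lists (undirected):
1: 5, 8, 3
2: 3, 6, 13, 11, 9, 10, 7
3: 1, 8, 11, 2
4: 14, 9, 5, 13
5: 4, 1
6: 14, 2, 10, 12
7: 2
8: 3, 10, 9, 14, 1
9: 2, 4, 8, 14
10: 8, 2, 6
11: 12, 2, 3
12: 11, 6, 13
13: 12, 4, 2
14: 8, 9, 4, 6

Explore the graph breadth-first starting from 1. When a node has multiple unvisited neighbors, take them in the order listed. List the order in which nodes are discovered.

1, 5, 8, 3, 4, 10, 9, 14, 11, 2, 13, 6, 12, 7

Visit 1; enqueue 5, 8, 3 → queue [5, 8, 3]
Visit 5; enqueue 4 → queue [8, 3, 4]
Visit 8; enqueue 10, 9, 14 → queue [3, 4, 10, 9, 14]
Visit 3; enqueue 11, 2 → queue [4, 10, 9, 14, 11, 2]
Visit 4; enqueue 13 → queue [10, 9, 14, 11, 2, 13]
Visit 10; enqueue 6 → queue [9, 14, 11, 2, 13, 6]
Visit 9 → queue [14, 11, 2, 13, 6]
Visit 14 → queue [11, 2, 13, 6]
Visit 11; enqueue 12 → queue [2, 13, 6, 12]
Visit 2; enqueue 7 → queue [13, 6, 12, 7]
Visit 13 → queue [6, 12, 7]
Visit 6 → queue [12, 7]
Visit 12 → queue [7]
Visit 7 → queue []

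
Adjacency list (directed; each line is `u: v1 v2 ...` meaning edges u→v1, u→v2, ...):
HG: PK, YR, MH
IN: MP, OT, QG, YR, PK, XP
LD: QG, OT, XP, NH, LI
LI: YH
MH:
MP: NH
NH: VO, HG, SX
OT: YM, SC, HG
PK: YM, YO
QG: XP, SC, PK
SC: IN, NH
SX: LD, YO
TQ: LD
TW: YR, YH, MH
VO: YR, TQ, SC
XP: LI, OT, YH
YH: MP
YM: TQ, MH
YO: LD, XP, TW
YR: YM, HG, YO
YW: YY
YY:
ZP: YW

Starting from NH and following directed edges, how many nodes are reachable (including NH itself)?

20

BFS from NH visits: NH, VO, HG, SX, YR, TQ, SC, PK, MH, LD, YO, YM, IN, QG, OT, XP, LI, TW, MP, YH
Reachable nodes: 20 of 23 total.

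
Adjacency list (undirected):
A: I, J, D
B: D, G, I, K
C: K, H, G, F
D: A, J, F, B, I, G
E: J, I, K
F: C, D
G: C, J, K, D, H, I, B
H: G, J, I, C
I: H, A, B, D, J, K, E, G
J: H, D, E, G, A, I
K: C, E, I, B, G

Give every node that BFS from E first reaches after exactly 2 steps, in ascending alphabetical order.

A, B, C, D, G, H

Level 0: E
Level 1: I, J, K
Level 2: A, B, C, D, G, H
Level 3: F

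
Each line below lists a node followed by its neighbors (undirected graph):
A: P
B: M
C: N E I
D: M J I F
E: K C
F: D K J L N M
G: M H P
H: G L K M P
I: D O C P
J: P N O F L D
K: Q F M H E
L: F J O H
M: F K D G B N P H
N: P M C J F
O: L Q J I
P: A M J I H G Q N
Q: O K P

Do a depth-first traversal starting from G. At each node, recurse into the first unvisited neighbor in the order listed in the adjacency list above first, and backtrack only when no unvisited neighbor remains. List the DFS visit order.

G -> M -> F -> D -> J -> P -> A -> I -> O -> L -> H -> K -> Q -> E -> C -> N -> B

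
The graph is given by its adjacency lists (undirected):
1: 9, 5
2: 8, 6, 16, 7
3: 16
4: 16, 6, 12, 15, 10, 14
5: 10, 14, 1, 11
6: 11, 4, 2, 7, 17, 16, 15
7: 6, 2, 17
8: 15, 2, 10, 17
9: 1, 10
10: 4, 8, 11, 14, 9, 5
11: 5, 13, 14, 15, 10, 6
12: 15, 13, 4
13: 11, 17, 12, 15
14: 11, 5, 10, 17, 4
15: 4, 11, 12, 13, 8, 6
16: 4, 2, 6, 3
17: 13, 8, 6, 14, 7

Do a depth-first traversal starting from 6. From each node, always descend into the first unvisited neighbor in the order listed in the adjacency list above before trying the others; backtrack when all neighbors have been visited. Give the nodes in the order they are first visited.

6 → 11 → 5 → 10 → 4 → 16 → 2 → 8 → 15 → 12 → 13 → 17 → 14 → 7 → 3 → 9 → 1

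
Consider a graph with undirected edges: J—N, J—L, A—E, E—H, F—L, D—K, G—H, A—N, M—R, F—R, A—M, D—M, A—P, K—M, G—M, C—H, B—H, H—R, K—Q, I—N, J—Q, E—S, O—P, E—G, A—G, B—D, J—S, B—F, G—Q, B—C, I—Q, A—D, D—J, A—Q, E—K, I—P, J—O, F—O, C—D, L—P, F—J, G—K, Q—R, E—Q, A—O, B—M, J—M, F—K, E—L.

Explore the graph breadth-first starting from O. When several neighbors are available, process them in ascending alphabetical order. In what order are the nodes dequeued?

Visit O; enqueue A, F, J, P → queue [A, F, J, P]
Visit A; enqueue D, E, G, M, N, Q → queue [F, J, P, D, E, G, M, N, Q]
Visit F; enqueue B, K, L, R → queue [J, P, D, E, G, M, N, Q, B, K, L, R]
Visit J; enqueue S → queue [P, D, E, G, M, N, Q, B, K, L, R, S]
Visit P; enqueue I → queue [D, E, G, M, N, Q, B, K, L, R, S, I]
Visit D; enqueue C → queue [E, G, M, N, Q, B, K, L, R, S, I, C]
Visit E; enqueue H → queue [G, M, N, Q, B, K, L, R, S, I, C, H]
Visit G → queue [M, N, Q, B, K, L, R, S, I, C, H]
Visit M → queue [N, Q, B, K, L, R, S, I, C, H]
Visit N → queue [Q, B, K, L, R, S, I, C, H]
Visit Q → queue [B, K, L, R, S, I, C, H]
Visit B → queue [K, L, R, S, I, C, H]
Visit K → queue [L, R, S, I, C, H]
Visit L → queue [R, S, I, C, H]
Visit R → queue [S, I, C, H]
Visit S → queue [I, C, H]
Visit I → queue [C, H]
Visit C → queue [H]
Visit H → queue []

O -> A -> F -> J -> P -> D -> E -> G -> M -> N -> Q -> B -> K -> L -> R -> S -> I -> C -> H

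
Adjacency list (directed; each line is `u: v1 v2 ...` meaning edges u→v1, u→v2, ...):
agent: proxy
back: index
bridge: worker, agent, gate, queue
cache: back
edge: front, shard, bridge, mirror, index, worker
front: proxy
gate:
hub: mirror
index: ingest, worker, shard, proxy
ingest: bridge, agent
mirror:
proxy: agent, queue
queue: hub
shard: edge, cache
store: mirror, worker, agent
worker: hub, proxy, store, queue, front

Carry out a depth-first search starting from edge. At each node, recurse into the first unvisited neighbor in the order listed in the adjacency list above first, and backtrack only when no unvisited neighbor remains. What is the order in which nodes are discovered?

edge -> front -> proxy -> agent -> queue -> hub -> mirror -> shard -> cache -> back -> index -> ingest -> bridge -> worker -> store -> gate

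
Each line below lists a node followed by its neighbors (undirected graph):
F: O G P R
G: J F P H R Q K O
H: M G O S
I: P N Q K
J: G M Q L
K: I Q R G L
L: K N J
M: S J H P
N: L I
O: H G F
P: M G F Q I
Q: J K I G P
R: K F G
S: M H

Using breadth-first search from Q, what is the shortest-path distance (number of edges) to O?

2

Level 0: Q
Level 1: G, I, J, K, P
Level 2: F, H, L, M, N, O, R
Level 3: S
O first appears at level 2.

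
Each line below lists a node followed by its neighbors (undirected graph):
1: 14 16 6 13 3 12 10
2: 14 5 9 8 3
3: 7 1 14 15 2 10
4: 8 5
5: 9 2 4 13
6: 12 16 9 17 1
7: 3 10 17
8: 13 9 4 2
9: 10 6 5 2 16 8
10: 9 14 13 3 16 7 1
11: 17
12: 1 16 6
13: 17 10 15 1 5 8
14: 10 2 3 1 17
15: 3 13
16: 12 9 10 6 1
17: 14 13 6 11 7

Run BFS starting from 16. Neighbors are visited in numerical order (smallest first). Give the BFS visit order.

16 -> 1 -> 6 -> 9 -> 10 -> 12 -> 3 -> 13 -> 14 -> 17 -> 2 -> 5 -> 8 -> 7 -> 15 -> 11 -> 4

Visit 16; enqueue 1, 6, 9, 10, 12 → queue [1, 6, 9, 10, 12]
Visit 1; enqueue 3, 13, 14 → queue [6, 9, 10, 12, 3, 13, 14]
Visit 6; enqueue 17 → queue [9, 10, 12, 3, 13, 14, 17]
Visit 9; enqueue 2, 5, 8 → queue [10, 12, 3, 13, 14, 17, 2, 5, 8]
Visit 10; enqueue 7 → queue [12, 3, 13, 14, 17, 2, 5, 8, 7]
Visit 12 → queue [3, 13, 14, 17, 2, 5, 8, 7]
Visit 3; enqueue 15 → queue [13, 14, 17, 2, 5, 8, 7, 15]
Visit 13 → queue [14, 17, 2, 5, 8, 7, 15]
Visit 14 → queue [17, 2, 5, 8, 7, 15]
Visit 17; enqueue 11 → queue [2, 5, 8, 7, 15, 11]
Visit 2 → queue [5, 8, 7, 15, 11]
Visit 5; enqueue 4 → queue [8, 7, 15, 11, 4]
Visit 8 → queue [7, 15, 11, 4]
Visit 7 → queue [15, 11, 4]
Visit 15 → queue [11, 4]
Visit 11 → queue [4]
Visit 4 → queue []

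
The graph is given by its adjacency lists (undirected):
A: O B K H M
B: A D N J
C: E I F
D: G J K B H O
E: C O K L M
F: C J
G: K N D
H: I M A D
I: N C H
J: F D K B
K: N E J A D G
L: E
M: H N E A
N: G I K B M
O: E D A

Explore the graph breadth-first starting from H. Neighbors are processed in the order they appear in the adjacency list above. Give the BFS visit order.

H → I → M → A → D → N → C → E → O → B → K → G → J → F → L

Visit H; enqueue I, M, A, D → queue [I, M, A, D]
Visit I; enqueue N, C → queue [M, A, D, N, C]
Visit M; enqueue E → queue [A, D, N, C, E]
Visit A; enqueue O, B, K → queue [D, N, C, E, O, B, K]
Visit D; enqueue G, J → queue [N, C, E, O, B, K, G, J]
Visit N → queue [C, E, O, B, K, G, J]
Visit C; enqueue F → queue [E, O, B, K, G, J, F]
Visit E; enqueue L → queue [O, B, K, G, J, F, L]
Visit O → queue [B, K, G, J, F, L]
Visit B → queue [K, G, J, F, L]
Visit K → queue [G, J, F, L]
Visit G → queue [J, F, L]
Visit J → queue [F, L]
Visit F → queue [L]
Visit L → queue []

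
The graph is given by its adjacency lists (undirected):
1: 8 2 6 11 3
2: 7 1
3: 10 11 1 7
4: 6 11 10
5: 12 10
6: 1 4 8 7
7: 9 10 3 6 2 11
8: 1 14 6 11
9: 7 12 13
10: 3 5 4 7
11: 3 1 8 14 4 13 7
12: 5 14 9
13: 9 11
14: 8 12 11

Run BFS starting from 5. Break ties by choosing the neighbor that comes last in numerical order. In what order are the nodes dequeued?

5 → 12 → 10 → 14 → 9 → 7 → 4 → 3 → 11 → 8 → 13 → 6 → 2 → 1

Visit 5; enqueue 12, 10 → queue [12, 10]
Visit 12; enqueue 14, 9 → queue [10, 14, 9]
Visit 10; enqueue 7, 4, 3 → queue [14, 9, 7, 4, 3]
Visit 14; enqueue 11, 8 → queue [9, 7, 4, 3, 11, 8]
Visit 9; enqueue 13 → queue [7, 4, 3, 11, 8, 13]
Visit 7; enqueue 6, 2 → queue [4, 3, 11, 8, 13, 6, 2]
Visit 4 → queue [3, 11, 8, 13, 6, 2]
Visit 3; enqueue 1 → queue [11, 8, 13, 6, 2, 1]
Visit 11 → queue [8, 13, 6, 2, 1]
Visit 8 → queue [13, 6, 2, 1]
Visit 13 → queue [6, 2, 1]
Visit 6 → queue [2, 1]
Visit 2 → queue [1]
Visit 1 → queue []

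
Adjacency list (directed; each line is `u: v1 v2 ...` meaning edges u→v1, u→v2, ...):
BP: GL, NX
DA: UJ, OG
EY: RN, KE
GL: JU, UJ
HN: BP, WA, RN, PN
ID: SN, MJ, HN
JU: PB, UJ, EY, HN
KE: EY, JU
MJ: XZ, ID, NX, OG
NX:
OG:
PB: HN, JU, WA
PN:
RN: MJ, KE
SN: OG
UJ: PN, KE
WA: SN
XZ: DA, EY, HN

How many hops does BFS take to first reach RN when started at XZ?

2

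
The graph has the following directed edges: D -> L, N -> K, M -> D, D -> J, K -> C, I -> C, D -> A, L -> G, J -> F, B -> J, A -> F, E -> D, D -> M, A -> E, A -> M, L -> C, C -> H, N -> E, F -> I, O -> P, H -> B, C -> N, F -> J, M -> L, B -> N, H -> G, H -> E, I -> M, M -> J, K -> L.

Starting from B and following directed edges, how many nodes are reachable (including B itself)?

14

BFS from B visits: B, N, J, K, E, F, L, C, D, I, G, H, M, A
Reachable nodes: 14 of 16 total.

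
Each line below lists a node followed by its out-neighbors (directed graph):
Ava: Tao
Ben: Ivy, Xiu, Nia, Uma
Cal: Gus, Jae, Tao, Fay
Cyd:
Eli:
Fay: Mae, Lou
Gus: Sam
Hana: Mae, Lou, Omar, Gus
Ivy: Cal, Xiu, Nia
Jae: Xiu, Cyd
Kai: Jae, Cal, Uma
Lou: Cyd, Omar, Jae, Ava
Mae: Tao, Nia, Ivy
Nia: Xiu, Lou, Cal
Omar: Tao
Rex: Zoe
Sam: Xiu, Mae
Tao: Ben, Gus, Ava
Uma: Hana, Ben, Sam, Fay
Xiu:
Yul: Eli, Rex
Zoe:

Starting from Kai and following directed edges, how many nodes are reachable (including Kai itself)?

18

BFS from Kai visits: Kai, Jae, Cal, Uma, Xiu, Cyd, Gus, Tao, Fay, Hana, Ben, Sam, Ava, Mae, Lou, Omar, Ivy, Nia
Reachable nodes: 18 of 22 total.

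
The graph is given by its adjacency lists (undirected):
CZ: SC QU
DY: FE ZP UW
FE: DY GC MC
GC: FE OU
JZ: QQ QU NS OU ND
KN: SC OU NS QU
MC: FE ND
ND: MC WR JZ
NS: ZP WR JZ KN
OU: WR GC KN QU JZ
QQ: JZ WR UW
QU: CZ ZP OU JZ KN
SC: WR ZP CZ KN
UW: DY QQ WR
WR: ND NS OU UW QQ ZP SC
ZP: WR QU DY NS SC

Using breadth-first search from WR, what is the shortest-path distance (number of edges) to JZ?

Level 0: WR
Level 1: ND, NS, OU, QQ, SC, UW, ZP
Level 2: CZ, DY, GC, JZ, KN, MC, QU
Level 3: FE
JZ first appears at level 2.

2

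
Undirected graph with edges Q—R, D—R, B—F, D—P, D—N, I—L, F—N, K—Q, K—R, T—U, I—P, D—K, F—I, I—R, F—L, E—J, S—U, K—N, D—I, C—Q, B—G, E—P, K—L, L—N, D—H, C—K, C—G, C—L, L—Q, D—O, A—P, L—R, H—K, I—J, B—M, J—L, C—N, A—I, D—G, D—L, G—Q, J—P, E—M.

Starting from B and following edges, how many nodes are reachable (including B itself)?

18

BFS from B visits: B, M, G, F, E, Q, D, C, N, L, I, P, J, R, K, O, H, A
Reachable nodes: 18 of 21 total.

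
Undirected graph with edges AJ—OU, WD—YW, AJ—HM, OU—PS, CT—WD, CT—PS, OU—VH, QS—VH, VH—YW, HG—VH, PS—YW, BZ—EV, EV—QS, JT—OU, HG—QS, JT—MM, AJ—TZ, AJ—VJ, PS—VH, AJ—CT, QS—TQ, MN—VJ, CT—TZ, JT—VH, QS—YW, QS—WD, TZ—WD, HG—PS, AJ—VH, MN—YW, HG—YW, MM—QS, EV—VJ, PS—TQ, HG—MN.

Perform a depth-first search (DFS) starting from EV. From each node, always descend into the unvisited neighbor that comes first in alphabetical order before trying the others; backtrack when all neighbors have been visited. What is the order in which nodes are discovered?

Visit EV
EV → BZ
EV → QS
QS → HG
HG → MN
MN → VJ
VJ → AJ
AJ → CT
CT → PS
PS → OU
OU → JT
JT → MM
JT → VH
VH → YW
YW → WD
WD → TZ
PS → TQ
AJ → HM

EV, BZ, QS, HG, MN, VJ, AJ, CT, PS, OU, JT, MM, VH, YW, WD, TZ, TQ, HM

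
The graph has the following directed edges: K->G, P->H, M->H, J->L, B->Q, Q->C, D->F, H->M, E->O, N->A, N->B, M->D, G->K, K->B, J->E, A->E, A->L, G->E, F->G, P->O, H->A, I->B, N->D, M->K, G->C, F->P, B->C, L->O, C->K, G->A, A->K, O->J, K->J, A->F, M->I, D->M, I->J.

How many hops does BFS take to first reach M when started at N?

Level 0: N
Level 1: A, B, D
Level 2: C, E, F, K, L, M, Q
Level 3: G, H, I, J, O, P
M first appears at level 2.

2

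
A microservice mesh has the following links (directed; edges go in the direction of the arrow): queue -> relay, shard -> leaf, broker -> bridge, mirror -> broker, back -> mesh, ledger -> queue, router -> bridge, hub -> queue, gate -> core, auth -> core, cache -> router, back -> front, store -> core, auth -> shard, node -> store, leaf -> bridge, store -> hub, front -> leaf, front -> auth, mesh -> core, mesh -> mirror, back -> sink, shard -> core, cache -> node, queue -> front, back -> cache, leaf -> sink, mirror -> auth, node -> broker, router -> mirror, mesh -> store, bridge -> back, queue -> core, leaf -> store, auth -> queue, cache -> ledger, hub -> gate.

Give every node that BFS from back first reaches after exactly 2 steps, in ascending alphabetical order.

auth, core, leaf, ledger, mirror, node, router, store

Level 0: back
Level 1: cache, front, mesh, sink
Level 2: auth, core, leaf, ledger, mirror, node, router, store
Level 3: bridge, broker, hub, queue, shard
Level 4: gate, relay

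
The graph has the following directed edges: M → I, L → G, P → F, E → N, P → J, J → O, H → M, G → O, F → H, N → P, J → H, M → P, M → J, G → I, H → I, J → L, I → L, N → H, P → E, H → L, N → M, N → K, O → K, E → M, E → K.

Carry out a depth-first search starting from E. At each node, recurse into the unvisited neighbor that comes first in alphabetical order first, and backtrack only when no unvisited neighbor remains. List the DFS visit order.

Visit E
E → K
E → M
M → I
I → L
L → G
G → O
M → J
J → H
M → P
P → F
E → N

E -> K -> M -> I -> L -> G -> O -> J -> H -> P -> F -> N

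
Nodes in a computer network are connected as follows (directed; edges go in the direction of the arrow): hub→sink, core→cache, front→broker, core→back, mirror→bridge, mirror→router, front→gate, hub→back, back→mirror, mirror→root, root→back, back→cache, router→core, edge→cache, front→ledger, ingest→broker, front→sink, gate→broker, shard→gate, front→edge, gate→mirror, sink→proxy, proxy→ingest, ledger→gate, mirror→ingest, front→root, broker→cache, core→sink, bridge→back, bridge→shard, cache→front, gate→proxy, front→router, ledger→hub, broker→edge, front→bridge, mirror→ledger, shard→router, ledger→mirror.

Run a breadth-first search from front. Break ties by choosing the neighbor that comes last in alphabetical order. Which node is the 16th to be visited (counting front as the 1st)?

shard

Visit front; enqueue sink, router, root, ledger, gate, edge, broker, bridge → queue [sink, router, root, ledger, gate, edge, broker, bridge]
Visit sink; enqueue proxy → queue [router, root, ledger, gate, edge, broker, bridge, proxy]
Visit router; enqueue core → queue [root, ledger, gate, edge, broker, bridge, proxy, core]
Visit root; enqueue back → queue [ledger, gate, edge, broker, bridge, proxy, core, back]
Visit ledger; enqueue mirror, hub → queue [gate, edge, broker, bridge, proxy, core, back, mirror, hub]
Visit gate → queue [edge, broker, bridge, proxy, core, back, mirror, hub]
Visit edge; enqueue cache → queue [broker, bridge, proxy, core, back, mirror, hub, cache]
Visit broker → queue [bridge, proxy, core, back, mirror, hub, cache]
Visit bridge; enqueue shard → queue [proxy, core, back, mirror, hub, cache, shard]
Visit proxy; enqueue ingest → queue [core, back, mirror, hub, cache, shard, ingest]
Visit core → queue [back, mirror, hub, cache, shard, ingest]
Visit back → queue [mirror, hub, cache, shard, ingest]
Visit mirror → queue [hub, cache, shard, ingest]
Visit hub → queue [cache, shard, ingest]
Visit cache → queue [shard, ingest]
Visit shard → queue [ingest]
Visit ingest → queue []

Visit order: front, sink, router, root, ledger, gate, edge, broker, bridge, proxy, core, back, mirror, hub, cache, shard, ingest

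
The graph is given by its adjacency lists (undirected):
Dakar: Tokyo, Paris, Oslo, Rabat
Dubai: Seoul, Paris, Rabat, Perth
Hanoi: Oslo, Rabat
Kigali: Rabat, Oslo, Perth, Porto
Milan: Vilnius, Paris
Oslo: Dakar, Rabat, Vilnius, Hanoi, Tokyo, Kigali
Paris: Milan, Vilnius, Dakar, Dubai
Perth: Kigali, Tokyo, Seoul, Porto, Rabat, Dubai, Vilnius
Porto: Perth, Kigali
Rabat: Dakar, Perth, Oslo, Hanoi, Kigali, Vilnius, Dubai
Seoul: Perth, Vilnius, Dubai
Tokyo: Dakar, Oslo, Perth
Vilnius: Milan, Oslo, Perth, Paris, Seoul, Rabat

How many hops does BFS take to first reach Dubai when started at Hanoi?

2

Level 0: Hanoi
Level 1: Oslo, Rabat
Level 2: Dakar, Dubai, Kigali, Perth, Tokyo, Vilnius
Level 3: Milan, Paris, Porto, Seoul
Dubai first appears at level 2.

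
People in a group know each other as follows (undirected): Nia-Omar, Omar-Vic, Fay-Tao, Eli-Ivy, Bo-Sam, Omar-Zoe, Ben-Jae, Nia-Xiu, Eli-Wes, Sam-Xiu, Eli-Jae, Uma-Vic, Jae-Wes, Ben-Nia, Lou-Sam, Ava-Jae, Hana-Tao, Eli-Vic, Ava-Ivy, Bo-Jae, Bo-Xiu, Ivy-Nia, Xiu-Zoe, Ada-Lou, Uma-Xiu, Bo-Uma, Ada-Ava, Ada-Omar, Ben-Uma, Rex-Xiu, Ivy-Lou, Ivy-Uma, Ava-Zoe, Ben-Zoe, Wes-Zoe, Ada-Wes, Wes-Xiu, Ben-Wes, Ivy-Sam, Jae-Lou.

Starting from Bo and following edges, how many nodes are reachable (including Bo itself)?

BFS from Bo visits: Bo, Jae, Sam, Uma, Xiu, Ava, Ben, Eli, Lou, Wes, Ivy, Vic, Nia, Rex, Zoe, Ada, Omar
Reachable nodes: 17 of 20 total.

17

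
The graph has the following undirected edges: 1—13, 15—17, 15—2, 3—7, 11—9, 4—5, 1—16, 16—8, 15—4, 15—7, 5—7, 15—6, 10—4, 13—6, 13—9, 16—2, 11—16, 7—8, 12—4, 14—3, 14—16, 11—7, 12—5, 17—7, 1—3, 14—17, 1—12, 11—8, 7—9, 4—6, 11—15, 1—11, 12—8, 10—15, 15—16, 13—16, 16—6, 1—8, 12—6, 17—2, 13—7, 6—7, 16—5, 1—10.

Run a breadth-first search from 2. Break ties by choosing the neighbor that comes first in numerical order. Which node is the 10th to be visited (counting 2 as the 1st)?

1

Visit 2; enqueue 15, 16, 17 → queue [15, 16, 17]
Visit 15; enqueue 4, 6, 7, 10, 11 → queue [16, 17, 4, 6, 7, 10, 11]
Visit 16; enqueue 1, 5, 8, 13, 14 → queue [17, 4, 6, 7, 10, 11, 1, 5, 8, 13, 14]
Visit 17 → queue [4, 6, 7, 10, 11, 1, 5, 8, 13, 14]
Visit 4; enqueue 12 → queue [6, 7, 10, 11, 1, 5, 8, 13, 14, 12]
Visit 6 → queue [7, 10, 11, 1, 5, 8, 13, 14, 12]
Visit 7; enqueue 3, 9 → queue [10, 11, 1, 5, 8, 13, 14, 12, 3, 9]
Visit 10 → queue [11, 1, 5, 8, 13, 14, 12, 3, 9]
Visit 11 → queue [1, 5, 8, 13, 14, 12, 3, 9]
Visit 1 → queue [5, 8, 13, 14, 12, 3, 9]
Visit 5 → queue [8, 13, 14, 12, 3, 9]
Visit 8 → queue [13, 14, 12, 3, 9]
Visit 13 → queue [14, 12, 3, 9]
Visit 14 → queue [12, 3, 9]
Visit 12 → queue [3, 9]
Visit 3 → queue [9]
Visit 9 → queue []

Visit order: 2, 15, 16, 17, 4, 6, 7, 10, 11, 1, 5, 8, 13, 14, 12, 3, 9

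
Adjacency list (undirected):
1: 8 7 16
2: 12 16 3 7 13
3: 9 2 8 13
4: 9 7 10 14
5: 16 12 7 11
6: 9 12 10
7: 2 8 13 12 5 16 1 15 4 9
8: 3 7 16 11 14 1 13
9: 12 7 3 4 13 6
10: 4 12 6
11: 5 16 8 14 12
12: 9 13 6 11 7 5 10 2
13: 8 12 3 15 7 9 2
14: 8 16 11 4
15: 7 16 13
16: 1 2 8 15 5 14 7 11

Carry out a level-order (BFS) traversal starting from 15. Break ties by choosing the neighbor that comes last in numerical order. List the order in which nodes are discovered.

15, 16, 13, 7, 14, 11, 8, 5, 2, 1, 12, 9, 3, 4, 10, 6

Visit 15; enqueue 16, 13, 7 → queue [16, 13, 7]
Visit 16; enqueue 14, 11, 8, 5, 2, 1 → queue [13, 7, 14, 11, 8, 5, 2, 1]
Visit 13; enqueue 12, 9, 3 → queue [7, 14, 11, 8, 5, 2, 1, 12, 9, 3]
Visit 7; enqueue 4 → queue [14, 11, 8, 5, 2, 1, 12, 9, 3, 4]
Visit 14 → queue [11, 8, 5, 2, 1, 12, 9, 3, 4]
Visit 11 → queue [8, 5, 2, 1, 12, 9, 3, 4]
Visit 8 → queue [5, 2, 1, 12, 9, 3, 4]
Visit 5 → queue [2, 1, 12, 9, 3, 4]
Visit 2 → queue [1, 12, 9, 3, 4]
Visit 1 → queue [12, 9, 3, 4]
Visit 12; enqueue 10, 6 → queue [9, 3, 4, 10, 6]
Visit 9 → queue [3, 4, 10, 6]
Visit 3 → queue [4, 10, 6]
Visit 4 → queue [10, 6]
Visit 10 → queue [6]
Visit 6 → queue []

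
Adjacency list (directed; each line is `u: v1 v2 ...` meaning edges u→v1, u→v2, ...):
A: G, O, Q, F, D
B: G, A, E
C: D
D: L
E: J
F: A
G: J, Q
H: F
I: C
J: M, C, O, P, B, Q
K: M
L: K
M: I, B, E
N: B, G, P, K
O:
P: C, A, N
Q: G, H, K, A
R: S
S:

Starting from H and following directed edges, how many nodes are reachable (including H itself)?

17

BFS from H visits: H, F, A, G, O, Q, D, J, K, L, M, C, P, B, I, E, N
Reachable nodes: 17 of 19 total.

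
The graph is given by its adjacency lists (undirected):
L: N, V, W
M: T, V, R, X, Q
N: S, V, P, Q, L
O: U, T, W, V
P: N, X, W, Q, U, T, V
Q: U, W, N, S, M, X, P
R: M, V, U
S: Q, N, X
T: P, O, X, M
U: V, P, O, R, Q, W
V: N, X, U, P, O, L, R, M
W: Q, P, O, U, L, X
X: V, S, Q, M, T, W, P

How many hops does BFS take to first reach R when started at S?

3

Level 0: S
Level 1: N, Q, X
Level 2: L, M, P, T, U, V, W
Level 3: O, R
R first appears at level 3.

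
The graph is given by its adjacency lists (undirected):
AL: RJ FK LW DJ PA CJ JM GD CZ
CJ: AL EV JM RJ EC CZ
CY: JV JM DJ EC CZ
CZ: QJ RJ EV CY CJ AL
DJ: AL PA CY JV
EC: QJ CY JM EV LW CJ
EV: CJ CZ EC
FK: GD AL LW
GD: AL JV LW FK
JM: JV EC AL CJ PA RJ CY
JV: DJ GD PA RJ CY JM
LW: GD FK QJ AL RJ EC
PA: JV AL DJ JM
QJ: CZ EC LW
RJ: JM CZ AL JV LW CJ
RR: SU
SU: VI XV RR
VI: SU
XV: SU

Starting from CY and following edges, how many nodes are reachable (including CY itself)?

15

BFS from CY visits: CY, CZ, DJ, EC, JM, JV, AL, CJ, EV, QJ, RJ, PA, LW, GD, FK
Reachable nodes: 15 of 19 total.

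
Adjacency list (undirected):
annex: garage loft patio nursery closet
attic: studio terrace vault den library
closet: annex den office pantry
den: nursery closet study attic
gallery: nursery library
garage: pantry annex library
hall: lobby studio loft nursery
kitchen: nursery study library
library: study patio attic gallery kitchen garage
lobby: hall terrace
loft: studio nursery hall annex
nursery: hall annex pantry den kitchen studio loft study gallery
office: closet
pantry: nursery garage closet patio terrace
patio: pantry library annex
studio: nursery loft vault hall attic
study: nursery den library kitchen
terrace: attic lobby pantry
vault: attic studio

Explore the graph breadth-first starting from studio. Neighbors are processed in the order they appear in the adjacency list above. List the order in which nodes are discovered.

Visit studio; enqueue nursery, loft, vault, hall, attic → queue [nursery, loft, vault, hall, attic]
Visit nursery; enqueue annex, pantry, den, kitchen, study, gallery → queue [loft, vault, hall, attic, annex, pantry, den, kitchen, study, gallery]
Visit loft → queue [vault, hall, attic, annex, pantry, den, kitchen, study, gallery]
Visit vault → queue [hall, attic, annex, pantry, den, kitchen, study, gallery]
Visit hall; enqueue lobby → queue [attic, annex, pantry, den, kitchen, study, gallery, lobby]
Visit attic; enqueue terrace, library → queue [annex, pantry, den, kitchen, study, gallery, lobby, terrace, library]
Visit annex; enqueue garage, patio, closet → queue [pantry, den, kitchen, study, gallery, lobby, terrace, library, garage, patio, closet]
Visit pantry → queue [den, kitchen, study, gallery, lobby, terrace, library, garage, patio, closet]
Visit den → queue [kitchen, study, gallery, lobby, terrace, library, garage, patio, closet]
Visit kitchen → queue [study, gallery, lobby, terrace, library, garage, patio, closet]
Visit study → queue [gallery, lobby, terrace, library, garage, patio, closet]
Visit gallery → queue [lobby, terrace, library, garage, patio, closet]
Visit lobby → queue [terrace, library, garage, patio, closet]
Visit terrace → queue [library, garage, patio, closet]
Visit library → queue [garage, patio, closet]
Visit garage → queue [patio, closet]
Visit patio → queue [closet]
Visit closet; enqueue office → queue [office]
Visit office → queue []

studio, nursery, loft, vault, hall, attic, annex, pantry, den, kitchen, study, gallery, lobby, terrace, library, garage, patio, closet, office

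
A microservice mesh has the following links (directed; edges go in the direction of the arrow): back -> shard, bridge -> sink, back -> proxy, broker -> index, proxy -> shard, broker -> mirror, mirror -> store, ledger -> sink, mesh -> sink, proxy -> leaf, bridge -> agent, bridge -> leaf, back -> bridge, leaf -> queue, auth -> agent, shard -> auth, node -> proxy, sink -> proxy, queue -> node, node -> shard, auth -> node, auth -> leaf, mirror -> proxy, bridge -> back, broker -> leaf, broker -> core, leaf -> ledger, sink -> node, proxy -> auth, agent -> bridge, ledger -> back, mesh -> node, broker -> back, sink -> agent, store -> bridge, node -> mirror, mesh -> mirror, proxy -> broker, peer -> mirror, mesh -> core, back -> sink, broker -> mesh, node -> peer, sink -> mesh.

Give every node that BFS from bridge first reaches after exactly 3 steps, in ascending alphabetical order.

Level 0: bridge
Level 1: agent, back, leaf, sink
Level 2: ledger, mesh, node, proxy, queue, shard
Level 3: auth, broker, core, mirror, peer
Level 4: index, store

auth, broker, core, mirror, peer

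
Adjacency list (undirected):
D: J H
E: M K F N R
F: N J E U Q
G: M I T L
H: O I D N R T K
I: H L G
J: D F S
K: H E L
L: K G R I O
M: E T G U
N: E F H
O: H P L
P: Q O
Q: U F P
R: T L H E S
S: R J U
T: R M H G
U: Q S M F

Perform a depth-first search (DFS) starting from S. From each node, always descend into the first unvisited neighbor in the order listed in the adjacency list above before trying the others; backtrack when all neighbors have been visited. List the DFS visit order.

S, R, T, M, E, K, H, O, P, Q, U, F, N, J, D, L, G, I

Visit S
S → R
R → T
T → M
M → E
E → K
K → H
H → O
O → P
P → Q
Q → U
U → F
F → N
F → J
J → D
O → L
L → G
G → I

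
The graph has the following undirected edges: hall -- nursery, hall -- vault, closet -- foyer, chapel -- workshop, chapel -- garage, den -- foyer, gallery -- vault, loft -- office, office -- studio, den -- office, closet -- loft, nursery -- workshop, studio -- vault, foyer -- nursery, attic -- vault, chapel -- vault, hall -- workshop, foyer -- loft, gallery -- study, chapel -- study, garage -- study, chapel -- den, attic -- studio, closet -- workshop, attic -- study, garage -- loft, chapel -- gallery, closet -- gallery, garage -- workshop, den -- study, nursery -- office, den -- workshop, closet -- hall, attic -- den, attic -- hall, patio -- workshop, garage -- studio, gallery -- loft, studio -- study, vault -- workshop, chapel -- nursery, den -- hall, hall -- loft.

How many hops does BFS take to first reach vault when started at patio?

Level 0: patio
Level 1: workshop
Level 2: chapel, closet, den, garage, hall, nursery, vault
Level 3: attic, foyer, gallery, loft, office, studio, study
vault first appears at level 2.

2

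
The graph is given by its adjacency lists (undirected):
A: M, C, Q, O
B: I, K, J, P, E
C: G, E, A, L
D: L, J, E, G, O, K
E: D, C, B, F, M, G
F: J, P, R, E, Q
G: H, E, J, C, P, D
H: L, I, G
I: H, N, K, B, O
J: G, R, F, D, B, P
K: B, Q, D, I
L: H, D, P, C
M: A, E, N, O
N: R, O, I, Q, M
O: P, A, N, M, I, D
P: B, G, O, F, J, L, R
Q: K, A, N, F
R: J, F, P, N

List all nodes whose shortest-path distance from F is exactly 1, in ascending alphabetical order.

E, J, P, Q, R

Level 0: F
Level 1: E, J, P, Q, R
Level 2: A, B, C, D, G, K, L, M, N, O
Level 3: H, I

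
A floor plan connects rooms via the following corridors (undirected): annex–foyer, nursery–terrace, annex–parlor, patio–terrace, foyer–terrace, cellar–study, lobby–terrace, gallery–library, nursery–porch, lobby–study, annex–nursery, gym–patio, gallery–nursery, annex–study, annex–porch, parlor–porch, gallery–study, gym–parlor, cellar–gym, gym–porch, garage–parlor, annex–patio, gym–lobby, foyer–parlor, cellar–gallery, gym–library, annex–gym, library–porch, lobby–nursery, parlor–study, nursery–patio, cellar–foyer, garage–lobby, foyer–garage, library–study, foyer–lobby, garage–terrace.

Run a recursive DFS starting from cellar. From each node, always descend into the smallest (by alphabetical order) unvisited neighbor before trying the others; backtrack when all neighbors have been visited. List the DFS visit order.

Visit cellar
cellar → foyer
foyer → annex
annex → gym
gym → library
library → gallery
gallery → nursery
nursery → lobby
lobby → garage
garage → parlor
parlor → porch
parlor → study
garage → terrace
terrace → patio

cellar, foyer, annex, gym, library, gallery, nursery, lobby, garage, parlor, porch, study, terrace, patio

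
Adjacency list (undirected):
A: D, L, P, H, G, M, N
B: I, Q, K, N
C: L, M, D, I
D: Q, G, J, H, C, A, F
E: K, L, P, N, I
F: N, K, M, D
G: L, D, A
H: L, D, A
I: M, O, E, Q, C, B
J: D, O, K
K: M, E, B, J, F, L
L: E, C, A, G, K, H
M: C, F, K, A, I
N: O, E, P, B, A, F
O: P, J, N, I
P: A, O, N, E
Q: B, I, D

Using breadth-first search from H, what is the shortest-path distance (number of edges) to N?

2

Level 0: H
Level 1: A, D, L
Level 2: C, E, F, G, J, K, M, N, P, Q
Level 3: B, I, O
N first appears at level 2.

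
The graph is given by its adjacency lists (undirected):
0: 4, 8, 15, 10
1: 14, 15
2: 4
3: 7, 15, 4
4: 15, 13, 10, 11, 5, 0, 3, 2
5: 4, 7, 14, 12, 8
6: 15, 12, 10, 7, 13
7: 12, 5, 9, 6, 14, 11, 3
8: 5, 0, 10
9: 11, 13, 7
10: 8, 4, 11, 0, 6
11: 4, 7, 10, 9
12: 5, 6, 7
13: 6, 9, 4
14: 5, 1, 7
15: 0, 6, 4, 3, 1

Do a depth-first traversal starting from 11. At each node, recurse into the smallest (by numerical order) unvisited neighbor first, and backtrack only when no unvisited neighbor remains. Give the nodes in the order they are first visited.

11 -> 4 -> 0 -> 8 -> 5 -> 7 -> 3 -> 15 -> 1 -> 14 -> 6 -> 10 -> 12 -> 13 -> 9 -> 2

Visit 11
11 → 4
4 → 0
0 → 8
8 → 5
5 → 7
7 → 3
3 → 15
15 → 1
1 → 14
15 → 6
6 → 10
6 → 12
6 → 13
13 → 9
4 → 2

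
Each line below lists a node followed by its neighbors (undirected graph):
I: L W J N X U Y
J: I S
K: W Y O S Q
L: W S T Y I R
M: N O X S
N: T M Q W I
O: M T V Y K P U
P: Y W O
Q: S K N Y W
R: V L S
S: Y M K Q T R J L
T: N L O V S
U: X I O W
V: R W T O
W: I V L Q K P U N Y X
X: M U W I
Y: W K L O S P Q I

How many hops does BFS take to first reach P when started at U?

2

Level 0: U
Level 1: I, O, W, X
Level 2: J, K, L, M, N, P, Q, T, V, Y
Level 3: R, S
P first appears at level 2.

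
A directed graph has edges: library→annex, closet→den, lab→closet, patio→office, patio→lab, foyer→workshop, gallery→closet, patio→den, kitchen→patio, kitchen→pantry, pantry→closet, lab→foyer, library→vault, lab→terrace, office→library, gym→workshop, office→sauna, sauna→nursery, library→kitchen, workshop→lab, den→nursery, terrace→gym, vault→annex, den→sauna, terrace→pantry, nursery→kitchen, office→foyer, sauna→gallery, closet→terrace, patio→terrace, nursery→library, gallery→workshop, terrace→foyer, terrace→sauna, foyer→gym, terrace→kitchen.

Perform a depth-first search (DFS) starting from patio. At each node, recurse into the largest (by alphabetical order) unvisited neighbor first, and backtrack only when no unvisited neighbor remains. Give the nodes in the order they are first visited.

patio → terrace → sauna → nursery → library → vault → annex → kitchen → pantry → closet → den → gallery → workshop → lab → foyer → gym → office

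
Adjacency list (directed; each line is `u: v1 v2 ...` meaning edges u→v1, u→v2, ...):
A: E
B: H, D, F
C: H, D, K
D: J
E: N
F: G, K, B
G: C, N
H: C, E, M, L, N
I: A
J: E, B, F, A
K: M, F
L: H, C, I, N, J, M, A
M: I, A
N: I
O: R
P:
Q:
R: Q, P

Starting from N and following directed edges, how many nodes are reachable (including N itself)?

4

BFS from N visits: N, I, A, E
Reachable nodes: 4 of 18 total.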